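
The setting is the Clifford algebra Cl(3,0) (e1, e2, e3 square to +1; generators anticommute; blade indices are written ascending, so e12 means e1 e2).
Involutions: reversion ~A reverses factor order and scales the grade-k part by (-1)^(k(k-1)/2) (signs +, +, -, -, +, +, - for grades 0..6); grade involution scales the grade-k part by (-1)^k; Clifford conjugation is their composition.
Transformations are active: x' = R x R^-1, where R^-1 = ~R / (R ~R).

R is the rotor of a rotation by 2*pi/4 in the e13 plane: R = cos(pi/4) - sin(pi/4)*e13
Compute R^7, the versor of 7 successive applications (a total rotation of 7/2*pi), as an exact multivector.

Rotor phase runs at HALF the rotation angle; powers of one rotor simply add phase, so after 7 steps in e13 the phase is 7*pi/4 = 7*pi/4 and R^7 = cos(7*pi/4) - sin(7*pi/4)*e13.
cos(7*pi/4) = sqrt(2)/2 and sin(7*pi/4) = -sqrt(2)/2, so R^7 = sqrt(2)/2 + sqrt(2)/2*e13. The net rotation is 3/2*pi (after discarding 1 full turn, each of which contributes a factor -1 to the rotor); the rotor keeps the half-angle phase exactly.
Answer: sqrt(2)/2 + sqrt(2)/2*e13


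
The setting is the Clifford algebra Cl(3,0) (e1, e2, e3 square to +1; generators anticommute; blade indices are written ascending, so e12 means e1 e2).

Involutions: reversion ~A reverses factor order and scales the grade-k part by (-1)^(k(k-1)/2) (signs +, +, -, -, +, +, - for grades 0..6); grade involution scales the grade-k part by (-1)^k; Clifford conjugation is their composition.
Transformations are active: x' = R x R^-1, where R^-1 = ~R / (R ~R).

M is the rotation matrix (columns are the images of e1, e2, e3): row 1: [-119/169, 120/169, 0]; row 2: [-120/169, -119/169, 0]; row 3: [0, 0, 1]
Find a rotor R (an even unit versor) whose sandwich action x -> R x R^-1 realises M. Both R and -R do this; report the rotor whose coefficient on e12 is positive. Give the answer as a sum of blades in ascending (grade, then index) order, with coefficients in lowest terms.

Method: write R = a + b12*e12 + b13*e13 + b23*e23 with a^2 + b12^2 + b13^2 + b23^2 = 1 (so R^-1 = ~R). Expanding the columns R e_j ~R gives tr M = 4a^2 - 1 and, from the antisymmetric part, M21 - M12 = -4a*b12, M13 - M31 = 4a*b13, M32 - M23 = -4a*b23.
Here tr M = -69/169, so a^2 = (1 + tr M)/4 = 25/169 and a = ±5/13. Taking a = 5/13: M21 - M12 = -240/169, M13 - M31 = 0, M32 - M23 = 0, giving b12 = 12/13, b13 = 0, b23 = 0, i.e. R = 5/13 + 12/13*e12.
Its e12 coefficient is already positive.
Answer: 5/13 + 12/13*e12. Uniqueness: Spin(3) -> SO(3) maps R and -R to the same rotation of trace -69/169; fixing the sign of the e12 coefficient removes the ambiguity.


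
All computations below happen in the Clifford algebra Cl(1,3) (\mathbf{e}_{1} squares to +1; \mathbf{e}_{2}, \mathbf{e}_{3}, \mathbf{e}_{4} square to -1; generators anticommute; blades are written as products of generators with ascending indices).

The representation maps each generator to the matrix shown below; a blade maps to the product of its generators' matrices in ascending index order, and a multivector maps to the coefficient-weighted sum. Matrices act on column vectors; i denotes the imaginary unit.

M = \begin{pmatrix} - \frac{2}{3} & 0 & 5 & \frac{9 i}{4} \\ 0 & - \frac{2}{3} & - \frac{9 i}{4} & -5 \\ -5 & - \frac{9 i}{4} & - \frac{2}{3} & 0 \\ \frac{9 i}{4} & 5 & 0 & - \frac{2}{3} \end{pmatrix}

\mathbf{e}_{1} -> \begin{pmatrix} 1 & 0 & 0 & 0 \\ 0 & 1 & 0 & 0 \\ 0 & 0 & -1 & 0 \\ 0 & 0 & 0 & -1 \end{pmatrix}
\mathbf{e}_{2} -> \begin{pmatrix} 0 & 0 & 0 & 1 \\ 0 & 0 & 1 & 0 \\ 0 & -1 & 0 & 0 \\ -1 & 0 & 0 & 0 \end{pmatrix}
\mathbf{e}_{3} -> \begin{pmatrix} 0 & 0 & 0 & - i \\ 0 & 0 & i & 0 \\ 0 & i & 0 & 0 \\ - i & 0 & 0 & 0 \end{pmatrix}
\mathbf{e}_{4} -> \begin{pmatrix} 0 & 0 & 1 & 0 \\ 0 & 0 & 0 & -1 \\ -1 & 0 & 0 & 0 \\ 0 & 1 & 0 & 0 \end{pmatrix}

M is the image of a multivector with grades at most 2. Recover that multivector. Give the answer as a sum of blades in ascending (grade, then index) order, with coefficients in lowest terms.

Method: the blade images are trace-orthogonal — tr(rho(e_A) rho(e_B)^-1) = 4 if A = B and 0 otherwise — and rho(e_A)^-1 = (e_A)^2 * rho(e_A) with (e_A)^2 = +1 or -1, so the coefficient of e_A in the preimage is (e_A)^2 * tr(M rho(e_A))/4.
Nonzero projections over blades of grade <= 2: 1: (1)^2 = +1, tr(M 1) = - \frac{8}{3}, coefficient -\frac{2}{3}; e_{3}: (e_{3})^2 = -1, tr(M rho(e_{3})) = 9, coefficient -\frac{9}{4}; e_{4}: (e_{4})^2 = -1, tr(M rho(e_{4})) = -20, coefficient 5. Every other blade of grade <= 2 projects to 0.
Answer: -\frac{2}{3} - \frac{9}{4} e_{3} + 5 e_{4}


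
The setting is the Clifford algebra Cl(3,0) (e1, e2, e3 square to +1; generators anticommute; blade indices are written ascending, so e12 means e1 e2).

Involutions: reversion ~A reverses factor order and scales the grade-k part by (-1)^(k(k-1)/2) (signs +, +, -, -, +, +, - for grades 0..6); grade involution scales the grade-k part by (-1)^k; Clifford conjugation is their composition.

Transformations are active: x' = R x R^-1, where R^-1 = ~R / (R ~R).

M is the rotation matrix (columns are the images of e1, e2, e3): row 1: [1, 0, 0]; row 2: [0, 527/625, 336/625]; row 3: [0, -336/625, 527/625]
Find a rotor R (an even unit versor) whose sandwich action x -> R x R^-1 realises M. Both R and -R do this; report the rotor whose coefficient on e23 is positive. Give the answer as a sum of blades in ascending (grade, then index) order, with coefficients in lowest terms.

Method: write R = a + b12*e12 + b13*e13 + b23*e23 with a^2 + b12^2 + b13^2 + b23^2 = 1 (so R^-1 = ~R). Expanding the columns R e_j ~R gives tr M = 4a^2 - 1 and, from the antisymmetric part, M21 - M12 = -4a*b12, M13 - M31 = 4a*b13, M32 - M23 = -4a*b23.
Here tr M = 1679/625, so a^2 = (1 + tr M)/4 = 576/625 and a = ±24/25. Taking a = 24/25: M21 - M12 = 0, M13 - M31 = 0, M32 - M23 = -672/625, giving b12 = 0, b13 = 0, b23 = 7/25, i.e. R = 24/25 + 7/25*e23.
Its e23 coefficient is already positive.
Answer: 24/25 + 7/25*e23. Key observation: the double cover Spin(3) -> SO(3) sends R and -R to the same matrix (trace 1679/625 here), so the stated sign of the e23 coefficient is what selects one sheet.


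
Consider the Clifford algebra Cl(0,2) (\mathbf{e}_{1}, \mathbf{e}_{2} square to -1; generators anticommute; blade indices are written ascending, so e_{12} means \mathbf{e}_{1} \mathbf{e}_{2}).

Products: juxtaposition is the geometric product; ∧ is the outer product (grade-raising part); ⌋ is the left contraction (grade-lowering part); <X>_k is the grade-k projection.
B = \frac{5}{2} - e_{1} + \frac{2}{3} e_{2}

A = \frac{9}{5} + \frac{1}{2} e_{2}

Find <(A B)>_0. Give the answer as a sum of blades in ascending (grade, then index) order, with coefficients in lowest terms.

step 1: \frac{25}{6} - \frac{9}{5} e_{1} + \frac{49}{20} e_{2} + \frac{1}{2} e_{12}
step 2: \frac{25}{6}
Answer: \frac{25}{6}


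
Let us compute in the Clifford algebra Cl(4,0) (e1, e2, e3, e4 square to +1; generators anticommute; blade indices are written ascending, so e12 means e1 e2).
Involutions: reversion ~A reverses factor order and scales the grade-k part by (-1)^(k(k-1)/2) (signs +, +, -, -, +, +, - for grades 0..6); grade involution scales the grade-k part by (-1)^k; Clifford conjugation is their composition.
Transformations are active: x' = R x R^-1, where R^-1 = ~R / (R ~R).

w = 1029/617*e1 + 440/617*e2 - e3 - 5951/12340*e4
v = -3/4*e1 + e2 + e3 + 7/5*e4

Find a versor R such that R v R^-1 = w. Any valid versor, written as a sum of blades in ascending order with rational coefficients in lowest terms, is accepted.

Equal squares first: v^2 = w^2 = 1809/400. Then v + w = 2265/2468*e1 + 1057/617*e2 + 2265/2468*e4 is a versor taking v to w, provided it is invertible.
Answer: 2265/2468*e1 + 1057/617*e2 + 2265/2468*e4


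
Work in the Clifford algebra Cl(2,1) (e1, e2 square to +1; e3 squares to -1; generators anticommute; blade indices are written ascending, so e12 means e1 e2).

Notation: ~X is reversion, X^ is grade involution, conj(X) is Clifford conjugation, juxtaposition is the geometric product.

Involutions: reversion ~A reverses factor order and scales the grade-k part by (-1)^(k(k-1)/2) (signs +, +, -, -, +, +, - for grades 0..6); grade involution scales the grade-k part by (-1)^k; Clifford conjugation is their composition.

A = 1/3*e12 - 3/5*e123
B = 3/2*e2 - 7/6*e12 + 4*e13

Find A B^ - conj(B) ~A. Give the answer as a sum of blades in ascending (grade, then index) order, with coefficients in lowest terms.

first term: 7/18 - 1/2*e1 + 12/5*e2 - 7/10*e3 - 9/10*e13 - 4/3*e23
second term: 7/18 - 1/2*e1 + 12/5*e2 - 7/10*e3 + 9/10*e13 + 4/3*e23
Answer: -9/5*e13 - 8/3*e23


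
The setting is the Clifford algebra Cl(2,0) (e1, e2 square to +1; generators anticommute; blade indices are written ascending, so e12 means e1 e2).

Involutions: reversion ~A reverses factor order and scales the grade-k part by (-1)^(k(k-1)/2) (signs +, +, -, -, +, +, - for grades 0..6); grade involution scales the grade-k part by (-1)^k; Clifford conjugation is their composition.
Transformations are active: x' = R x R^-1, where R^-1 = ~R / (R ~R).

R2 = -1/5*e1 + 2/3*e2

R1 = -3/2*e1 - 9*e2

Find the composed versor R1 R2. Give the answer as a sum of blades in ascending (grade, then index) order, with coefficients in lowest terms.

Distribute over the terms of R1 (each basis-blade product reordered to ascending indices, repeated generators contracted through their squares):
(-3/2*e1) R2 = 3/10 - e12
(-9*e2) R2 = -6 - 9/5*e12
Summing the partial products and collecting blades:
Answer: -57/10 - 14/5*e12


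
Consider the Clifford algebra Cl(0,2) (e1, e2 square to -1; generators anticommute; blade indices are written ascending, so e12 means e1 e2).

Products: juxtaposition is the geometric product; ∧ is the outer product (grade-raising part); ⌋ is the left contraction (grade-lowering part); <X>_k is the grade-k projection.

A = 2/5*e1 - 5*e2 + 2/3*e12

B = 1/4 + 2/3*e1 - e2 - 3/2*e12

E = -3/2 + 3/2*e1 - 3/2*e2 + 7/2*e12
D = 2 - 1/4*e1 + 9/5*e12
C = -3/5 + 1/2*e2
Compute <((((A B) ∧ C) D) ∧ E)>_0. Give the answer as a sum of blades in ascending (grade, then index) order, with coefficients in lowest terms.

step 1: -64/15 + 124/15*e1 - 37/180*e2 + 31/10*e12
step 2: 64/25 - 124/25*e1 - 201/100*e2 + 341/150*e12
step 3: -53/250 - 7089/500*e1 + 13019/3000*e2 + 51913/6000*e12
step 4: 159/500 + 20949/1000*e1 - 12383/2000*e2 + 4149/4000*e12
step 5: 159/500
Answer: 159/500


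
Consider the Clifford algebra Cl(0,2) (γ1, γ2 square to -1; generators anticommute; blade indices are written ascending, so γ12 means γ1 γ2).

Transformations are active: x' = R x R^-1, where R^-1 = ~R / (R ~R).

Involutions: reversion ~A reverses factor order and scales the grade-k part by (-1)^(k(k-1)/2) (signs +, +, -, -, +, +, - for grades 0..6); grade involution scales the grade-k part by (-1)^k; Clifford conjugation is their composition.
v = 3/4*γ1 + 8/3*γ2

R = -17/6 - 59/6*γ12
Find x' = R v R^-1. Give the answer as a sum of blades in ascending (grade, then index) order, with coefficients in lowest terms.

~R = -17/6 + 59/6*γ12, and R ~R = 1885/18, so R^-1 = ~R / (1885/18).
R v = 1735/72*γ1 - 1075/72*γ2
Answer: -2323/1131*γ1 - 2803/1508*γ2


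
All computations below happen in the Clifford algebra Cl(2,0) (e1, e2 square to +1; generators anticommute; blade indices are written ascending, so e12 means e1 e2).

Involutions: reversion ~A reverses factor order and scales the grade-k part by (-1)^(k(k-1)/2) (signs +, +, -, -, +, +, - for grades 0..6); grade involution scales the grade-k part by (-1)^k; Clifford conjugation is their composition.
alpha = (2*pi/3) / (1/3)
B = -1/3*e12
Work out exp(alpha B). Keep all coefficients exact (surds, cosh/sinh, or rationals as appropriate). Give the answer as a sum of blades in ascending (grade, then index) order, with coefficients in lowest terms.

B^2 = (-1/3)^2*(e12)^2 = 1/9*(-1) = -1/9 (a basis 2-blade squares to minus the product of its generators' squares).
B^2 = -1/9 — circular case — the even/odd split gives cos and sin: l = 1/3, alpha*l = 2*pi/3, so exp(alpha B) = cos(2*pi/3) + (sin(2*pi/3)/(1/3))*B = -1/2 + (3*sqrt(3)/2)*B.
Answer: -1/2 - sqrt(3)/2*e12


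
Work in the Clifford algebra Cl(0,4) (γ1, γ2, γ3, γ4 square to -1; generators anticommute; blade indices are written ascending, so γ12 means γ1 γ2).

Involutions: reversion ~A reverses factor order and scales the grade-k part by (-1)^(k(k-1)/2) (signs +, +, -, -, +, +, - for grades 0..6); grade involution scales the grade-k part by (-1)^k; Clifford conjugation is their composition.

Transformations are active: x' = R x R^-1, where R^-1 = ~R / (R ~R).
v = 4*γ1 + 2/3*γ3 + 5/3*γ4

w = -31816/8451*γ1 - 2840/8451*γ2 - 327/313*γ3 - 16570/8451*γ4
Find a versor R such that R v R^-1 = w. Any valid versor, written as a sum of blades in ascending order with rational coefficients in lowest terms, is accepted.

R = v + w = 1988/8451*γ1 - 2840/8451*γ2 - 355/939*γ3 - 2485/8451*γ4 works: the equal norms (-173/9) guarantee its sandwich swaps v into w.
Answer: 1988/8451*γ1 - 2840/8451*γ2 - 355/939*γ3 - 2485/8451*γ4


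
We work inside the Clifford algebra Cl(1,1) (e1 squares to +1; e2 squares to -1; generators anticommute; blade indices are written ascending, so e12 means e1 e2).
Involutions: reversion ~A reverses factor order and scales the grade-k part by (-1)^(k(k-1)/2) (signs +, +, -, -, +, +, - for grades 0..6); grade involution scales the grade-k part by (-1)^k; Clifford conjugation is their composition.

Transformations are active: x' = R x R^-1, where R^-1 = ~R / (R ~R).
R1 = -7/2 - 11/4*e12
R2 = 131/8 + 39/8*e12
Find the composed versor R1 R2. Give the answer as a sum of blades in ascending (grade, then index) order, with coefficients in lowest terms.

Distribute over the terms of R1 (each basis-blade product reordered to ascending indices, repeated generators contracted through their squares):
(-7/2) R2 = -917/16 - 273/16*e12
(-11/4*e12) R2 = -429/32 - 1441/32*e12
Summing the partial products and collecting blades:
Answer: -2263/32 - 1987/32*e12


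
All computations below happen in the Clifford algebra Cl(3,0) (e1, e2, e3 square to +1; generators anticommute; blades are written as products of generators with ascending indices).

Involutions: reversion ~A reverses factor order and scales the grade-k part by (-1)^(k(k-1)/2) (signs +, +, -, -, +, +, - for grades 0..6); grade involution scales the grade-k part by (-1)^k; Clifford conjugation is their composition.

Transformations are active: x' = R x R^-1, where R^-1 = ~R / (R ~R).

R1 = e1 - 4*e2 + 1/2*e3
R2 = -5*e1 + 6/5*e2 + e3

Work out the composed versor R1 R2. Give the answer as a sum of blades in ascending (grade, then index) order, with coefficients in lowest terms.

Distribute over the terms of R1 (each basis-blade product reordered to ascending indices, repeated generators contracted through their squares):
(e1) R2 = -5 + 6/5*e1 e2 + e1 e3
(-4*e2) R2 = -24/5 - 20*e1 e2 - 4*e2 e3
(1/2*e3) R2 = 1/2 + 5/2*e1 e3 - 3/5*e2 e3
Summing the partial products and collecting blades:
Answer: -93/10 - 94/5*e1 e2 + 7/2*e1 e3 - 23/5*e2 e3


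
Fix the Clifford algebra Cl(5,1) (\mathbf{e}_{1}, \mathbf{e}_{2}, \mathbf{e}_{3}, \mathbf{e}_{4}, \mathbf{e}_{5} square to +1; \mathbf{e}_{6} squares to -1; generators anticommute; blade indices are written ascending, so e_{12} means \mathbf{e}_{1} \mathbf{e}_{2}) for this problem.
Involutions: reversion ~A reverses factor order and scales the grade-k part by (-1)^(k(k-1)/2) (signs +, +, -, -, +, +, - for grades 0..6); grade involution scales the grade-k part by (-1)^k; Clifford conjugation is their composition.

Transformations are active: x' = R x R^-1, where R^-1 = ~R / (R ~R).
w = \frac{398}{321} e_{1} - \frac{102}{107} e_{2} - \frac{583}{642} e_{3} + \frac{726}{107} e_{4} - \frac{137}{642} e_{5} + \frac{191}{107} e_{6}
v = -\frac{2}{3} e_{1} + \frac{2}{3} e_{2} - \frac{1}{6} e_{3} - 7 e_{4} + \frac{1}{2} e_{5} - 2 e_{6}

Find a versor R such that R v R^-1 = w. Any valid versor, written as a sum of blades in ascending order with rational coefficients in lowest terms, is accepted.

Construction: equal norms (both \frac{277}{6}) license R = v + w = \frac{184}{321} e_{1} - \frac{92}{321} e_{2} - \frac{115}{107} e_{3} - \frac{23}{107} e_{4} + \frac{92}{321} e_{5} - \frac{23}{107} e_{6} — nothing changes along that direction, while (v - w)/2 changes sign, so v maps onto w.
Answer: \frac{184}{321} e_{1} - \frac{92}{321} e_{2} - \frac{115}{107} e_{3} - \frac{23}{107} e_{4} + \frac{92}{321} e_{5} - \frac{23}{107} e_{6}


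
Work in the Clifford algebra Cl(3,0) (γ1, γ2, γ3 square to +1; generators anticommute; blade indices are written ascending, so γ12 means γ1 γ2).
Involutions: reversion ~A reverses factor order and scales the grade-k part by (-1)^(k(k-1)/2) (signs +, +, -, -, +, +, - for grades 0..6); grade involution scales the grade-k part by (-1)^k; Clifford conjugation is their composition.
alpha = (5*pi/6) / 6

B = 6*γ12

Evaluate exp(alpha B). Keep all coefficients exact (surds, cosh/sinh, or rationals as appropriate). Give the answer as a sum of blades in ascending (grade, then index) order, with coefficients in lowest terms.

B^2 = (6)^2*(γ12)^2 = 36*(-1) = -36 (a basis 2-blade squares to minus the product of its generators' squares).
B^2 = -36 — B^2 < 0, so the exponential closes trigonometrically: l = 6, alpha*l = 5*pi/6, so exp(alpha B) = cos(5*pi/6) + (sin(5*pi/6)/6)*B = -sqrt(3)/2 + (1/12)*B.
Answer: -sqrt(3)/2 + 1/2*γ12


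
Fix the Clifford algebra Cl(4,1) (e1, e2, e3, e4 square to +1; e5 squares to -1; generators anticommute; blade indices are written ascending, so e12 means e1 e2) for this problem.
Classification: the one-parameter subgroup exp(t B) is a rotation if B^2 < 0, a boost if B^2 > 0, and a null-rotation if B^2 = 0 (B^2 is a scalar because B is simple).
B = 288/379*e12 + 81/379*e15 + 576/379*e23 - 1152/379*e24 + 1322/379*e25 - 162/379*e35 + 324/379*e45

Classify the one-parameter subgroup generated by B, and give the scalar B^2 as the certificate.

B^2 term by term: the squares give (288/379)^2*(e12)^2 + (81/379)^2*(e15)^2 + (576/379)^2*(e23)^2 + (-1152/379)^2*(e24)^2 + (1322/379)^2*(e25)^2 + (-162/379)^2*(e35)^2 + (324/379)^2*(e45)^2 = 82944/143641*(-1) + 6561/143641*(+1) + 331776/143641*(-1) + 1327104/143641*(-1) + 1747684/143641*(+1) + 26244/143641*(+1) + 104976/143641*(+1) = 1 (each basis 2-blade squares to minus the product of its generators' squares); cross terms between blades sharing an index anticommute and cancel; the commuting (index-disjoint) pairs give grade-4 terms 2*c*c'*(blade product), which cancel blade by blade — e1235: -93312/143641 + 93312/143641 = 0; e1245: 186624/143641 - 186624/143641 = 0; e2345: 373248/143641 - 373248/143641 = 0 — confirming B is simple. So B^2 = 1.
Answer: boost, certificate B^2 = 1. The invariant at work: B^2 = 1 is unchanged by conjugation, hence its sign classifies the subgroup whatever basis B is written in.


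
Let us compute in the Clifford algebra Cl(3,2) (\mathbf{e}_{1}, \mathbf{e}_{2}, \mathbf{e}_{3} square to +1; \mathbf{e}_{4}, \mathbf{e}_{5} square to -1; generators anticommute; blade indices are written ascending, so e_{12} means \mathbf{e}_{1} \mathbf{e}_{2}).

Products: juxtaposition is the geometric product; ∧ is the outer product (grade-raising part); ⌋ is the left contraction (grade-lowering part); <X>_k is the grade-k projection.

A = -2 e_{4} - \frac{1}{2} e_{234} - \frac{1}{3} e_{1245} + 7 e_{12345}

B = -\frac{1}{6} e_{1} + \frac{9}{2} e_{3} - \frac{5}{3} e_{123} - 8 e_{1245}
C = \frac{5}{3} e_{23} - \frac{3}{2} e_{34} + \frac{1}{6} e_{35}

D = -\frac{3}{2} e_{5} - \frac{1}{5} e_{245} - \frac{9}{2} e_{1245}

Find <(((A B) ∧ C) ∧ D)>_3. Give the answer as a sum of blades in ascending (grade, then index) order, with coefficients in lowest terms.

step 1: \frac{8}{3} - 56 e_{3} + \frac{1}{2} e_{14} + \frac{9}{4} e_{24} + 9 e_{34} + \frac{35}{3} e_{45} - 16 e_{125} + 4 e_{135} - \frac{1}{18} e_{245} - \frac{5}{9} e_{345} - \frac{41}{12} e_{1234} + \frac{63}{2} e_{1245} - \frac{7}{6} e_{2345} - \frac{3}{2} e_{12345}
step 2: \frac{40}{9} e_{23} - 4 e_{34} + \frac{4}{9} e_{35} + \frac{5}{6} e_{1234} - \frac{1}{12} e_{1345} + \frac{1373}{72} e_{2345} + 24 e_{12345}
step 3: -\frac{20}{3} e_{235} + 6 e_{345} - \frac{5}{4} e_{12345}
step 4: -\frac{20}{3} e_{235} + 6 e_{345}
Answer: -\frac{20}{3} e_{235} + 6 e_{345}


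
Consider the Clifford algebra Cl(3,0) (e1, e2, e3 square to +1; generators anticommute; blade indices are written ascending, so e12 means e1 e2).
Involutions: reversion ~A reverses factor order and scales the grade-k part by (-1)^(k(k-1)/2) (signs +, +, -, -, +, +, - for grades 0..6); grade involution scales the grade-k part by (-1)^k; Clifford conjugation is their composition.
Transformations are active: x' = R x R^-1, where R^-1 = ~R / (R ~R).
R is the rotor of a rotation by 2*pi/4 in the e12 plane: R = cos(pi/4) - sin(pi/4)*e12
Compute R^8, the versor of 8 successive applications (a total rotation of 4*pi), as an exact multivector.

Half-angle bookkeeping: 8 applications in e12 add up to rotor phase 8*pi/4 = 2*pi, so R^8 = cos(2*pi) - sin(2*pi)*e12.
cos(2*pi) = 1 and sin(2*pi) = 0, so R^8 = 1. The total rotation 4*pi is 2 full turns, so every vector returns to itself, yet the rotor is +1, back on the identity sheet (an even number of 2*pi turns).
Answer: 1


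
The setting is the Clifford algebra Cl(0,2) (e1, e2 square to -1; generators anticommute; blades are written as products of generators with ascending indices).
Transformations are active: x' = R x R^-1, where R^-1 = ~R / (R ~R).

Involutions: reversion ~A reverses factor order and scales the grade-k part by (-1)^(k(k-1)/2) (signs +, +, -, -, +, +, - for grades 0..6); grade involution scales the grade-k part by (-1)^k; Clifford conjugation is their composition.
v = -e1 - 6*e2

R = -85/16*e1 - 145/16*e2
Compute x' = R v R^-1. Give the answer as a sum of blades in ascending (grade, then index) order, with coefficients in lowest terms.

~R = -85/16*e1 - 145/16*e2, and R ~R = -14125/128, so R^-1 = ~R / (-14125/128).
R v = -955/16 + 365/16*e1 e2
Answer: -2682/565*e1 - 2149/565*e2


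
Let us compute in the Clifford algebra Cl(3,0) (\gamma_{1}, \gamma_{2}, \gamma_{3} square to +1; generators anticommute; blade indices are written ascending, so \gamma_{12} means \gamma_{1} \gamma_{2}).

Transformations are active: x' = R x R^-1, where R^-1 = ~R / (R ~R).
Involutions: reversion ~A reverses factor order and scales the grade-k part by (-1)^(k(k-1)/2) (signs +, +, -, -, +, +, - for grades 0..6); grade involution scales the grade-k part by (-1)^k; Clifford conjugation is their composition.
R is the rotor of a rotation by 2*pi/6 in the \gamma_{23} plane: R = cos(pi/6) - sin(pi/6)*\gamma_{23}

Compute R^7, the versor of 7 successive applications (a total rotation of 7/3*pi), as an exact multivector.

Rotor phase runs at HALF the rotation angle; powers of one rotor simply add phase, so after 7 steps in \gamma_{23} the phase is 7*pi/6 = \frac{7 \pi}{6} and R^7 = cos(\frac{7 \pi}{6}) - sin(\frac{7 \pi}{6})*\gamma_{23}.
cos(\frac{7 \pi}{6}) = - \frac{\sqrt{3}}{2} and sin(\frac{7 \pi}{6}) = - \frac{1}{2}, so R^7 = - \frac{\sqrt{3}}{2} + \frac{1}{2} \gamma_{23}. The net rotation is 1/3*pi (after discarding 1 full turn, each of which contributes a factor -1 to the rotor); the rotor keeps the half-angle phase exactly.
Answer: - \frac{\sqrt{3}}{2} + \frac{1}{2} \gamma_{23}


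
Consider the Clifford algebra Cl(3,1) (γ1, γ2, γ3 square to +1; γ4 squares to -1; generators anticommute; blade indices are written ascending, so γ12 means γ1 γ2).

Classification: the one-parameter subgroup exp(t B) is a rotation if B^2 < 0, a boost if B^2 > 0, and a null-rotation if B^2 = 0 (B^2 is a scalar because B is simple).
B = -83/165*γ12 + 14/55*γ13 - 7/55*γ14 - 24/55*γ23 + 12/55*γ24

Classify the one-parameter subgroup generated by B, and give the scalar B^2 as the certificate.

B^2 term by term: the squares give (-83/165)^2*(γ12)^2 + (14/55)^2*(γ13)^2 + (-7/55)^2*(γ14)^2 + (-24/55)^2*(γ23)^2 + (12/55)^2*(γ24)^2 = 6889/27225*(-1) + 196/3025*(-1) + 49/3025*(+1) + 576/3025*(-1) + 144/3025*(+1) = -4/9 (each basis 2-blade squares to minus the product of its generators' squares); cross terms between blades sharing an index anticommute and cancel; the commuting (index-disjoint) pairs give grade-4 terms 2*c*c'*(blade product), which cancel blade by blade — γ1234: -336/3025 + 336/3025 = 0 — confirming B is simple. So B^2 = -4/9.
Answer: rotation, certificate B^2 = -4/9. One invariant decides it: the square -4/9 survives every conjugation, and its sign is exactly the classification.


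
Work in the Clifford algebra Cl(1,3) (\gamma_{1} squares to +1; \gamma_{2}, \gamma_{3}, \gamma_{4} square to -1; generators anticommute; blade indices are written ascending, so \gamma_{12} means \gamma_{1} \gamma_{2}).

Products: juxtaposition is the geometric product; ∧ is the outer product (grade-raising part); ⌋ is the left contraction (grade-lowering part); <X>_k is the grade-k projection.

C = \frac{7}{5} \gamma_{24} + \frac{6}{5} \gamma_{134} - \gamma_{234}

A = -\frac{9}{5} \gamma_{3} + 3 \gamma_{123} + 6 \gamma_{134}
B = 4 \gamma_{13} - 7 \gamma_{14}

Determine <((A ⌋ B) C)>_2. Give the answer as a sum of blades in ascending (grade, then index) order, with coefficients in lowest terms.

step 1: -\frac{36}{5} \gamma_{1}
step 2: -\frac{216}{25} \gamma_{34} - \frac{252}{25} \gamma_{124} + \frac{36}{5} \gamma_{1234}
step 3: -\frac{216}{25} \gamma_{34}
Answer: -\frac{216}{25} \gamma_{34}


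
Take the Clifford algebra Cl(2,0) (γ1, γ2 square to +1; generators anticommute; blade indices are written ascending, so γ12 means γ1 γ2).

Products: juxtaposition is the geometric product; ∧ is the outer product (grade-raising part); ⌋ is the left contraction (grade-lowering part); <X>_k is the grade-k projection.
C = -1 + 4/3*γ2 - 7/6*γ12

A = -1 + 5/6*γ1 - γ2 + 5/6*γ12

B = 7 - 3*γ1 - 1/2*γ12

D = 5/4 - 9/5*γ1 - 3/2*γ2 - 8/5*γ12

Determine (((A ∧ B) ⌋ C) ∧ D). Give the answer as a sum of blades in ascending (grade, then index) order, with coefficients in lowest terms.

step 1: -7 + 53/6*γ1 - 7*γ2 + 10/3*γ12
step 2: 14/9 - 49/6*γ1 - 707/36*γ2 + 49/6*γ12
step 3: 35/18 - 1561/120*γ1 - 3871/144*γ2 - 5537/360*γ12
Answer: 35/18 - 1561/120*γ1 - 3871/144*γ2 - 5537/360*γ12


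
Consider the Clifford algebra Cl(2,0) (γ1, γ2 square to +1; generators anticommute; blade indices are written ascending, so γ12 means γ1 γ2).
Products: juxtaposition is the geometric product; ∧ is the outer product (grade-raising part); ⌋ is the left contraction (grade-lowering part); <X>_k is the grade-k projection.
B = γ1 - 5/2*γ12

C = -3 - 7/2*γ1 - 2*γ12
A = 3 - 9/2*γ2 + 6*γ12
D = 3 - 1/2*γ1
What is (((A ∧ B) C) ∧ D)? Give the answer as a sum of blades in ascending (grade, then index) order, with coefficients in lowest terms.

step 1: 3*γ1 - 3*γ12
step 2: -33/2 - 9*γ1 - 33/2*γ2 + 9*γ12
step 3: -99/2 - 75/4*γ1 - 99/2*γ2 + 75/4*γ12
Answer: -99/2 - 75/4*γ1 - 99/2*γ2 + 75/4*γ12


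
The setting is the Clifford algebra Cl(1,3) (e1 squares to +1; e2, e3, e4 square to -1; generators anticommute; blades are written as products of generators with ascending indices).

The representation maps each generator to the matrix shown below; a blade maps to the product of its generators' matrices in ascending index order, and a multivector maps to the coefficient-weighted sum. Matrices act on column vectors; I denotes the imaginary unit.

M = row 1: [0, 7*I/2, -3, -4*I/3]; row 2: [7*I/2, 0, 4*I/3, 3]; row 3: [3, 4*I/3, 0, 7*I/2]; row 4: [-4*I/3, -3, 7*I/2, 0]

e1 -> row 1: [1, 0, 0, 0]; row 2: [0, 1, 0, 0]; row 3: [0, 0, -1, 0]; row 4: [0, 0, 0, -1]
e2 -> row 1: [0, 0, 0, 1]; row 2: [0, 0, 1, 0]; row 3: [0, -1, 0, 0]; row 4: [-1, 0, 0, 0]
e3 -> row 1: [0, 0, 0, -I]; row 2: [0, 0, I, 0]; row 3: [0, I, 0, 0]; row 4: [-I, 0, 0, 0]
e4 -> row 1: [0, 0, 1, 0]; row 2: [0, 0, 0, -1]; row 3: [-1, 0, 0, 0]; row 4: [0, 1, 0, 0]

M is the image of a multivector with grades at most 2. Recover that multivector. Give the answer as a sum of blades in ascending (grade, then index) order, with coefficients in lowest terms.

Method: the blade images are trace-orthogonal — tr(rho(e_A) rho(e_B)^-1) = 4 if A = B and 0 otherwise — and rho(e_A)^-1 = (e_A)^2 * rho(e_A) with (e_A)^2 = +1 or -1, so the coefficient of e_A in the preimage is (e_A)^2 * tr(M rho(e_A))/4.
Nonzero projections over blades of grade <= 2: e3: (e3)^2 = -1, tr(M rho(e3)) = -16/3, coefficient 4/3; e4: (e4)^2 = -1, tr(M rho(e4)) = 12, coefficient -3; e3 e4: (e3 e4)^2 = -1, tr(M rho(e3 e4)) = 14, coefficient -7/2. Every other blade of grade <= 2 projects to 0.
Answer: 4/3*e3 - 3*e4 - 7/2*e3 e4


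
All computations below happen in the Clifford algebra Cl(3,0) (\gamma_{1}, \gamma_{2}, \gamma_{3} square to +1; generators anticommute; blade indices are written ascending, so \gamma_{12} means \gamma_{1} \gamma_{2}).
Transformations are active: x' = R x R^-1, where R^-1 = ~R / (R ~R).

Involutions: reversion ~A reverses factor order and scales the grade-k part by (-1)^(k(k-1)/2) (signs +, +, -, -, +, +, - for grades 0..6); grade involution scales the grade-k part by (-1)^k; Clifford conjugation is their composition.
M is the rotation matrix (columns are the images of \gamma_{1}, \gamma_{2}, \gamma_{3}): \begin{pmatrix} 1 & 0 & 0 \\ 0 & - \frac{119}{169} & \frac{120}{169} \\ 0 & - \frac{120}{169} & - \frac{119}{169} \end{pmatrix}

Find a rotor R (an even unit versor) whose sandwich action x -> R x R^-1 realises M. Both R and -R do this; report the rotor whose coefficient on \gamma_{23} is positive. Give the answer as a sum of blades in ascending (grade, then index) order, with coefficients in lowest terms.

Method: write R = a + b12*\gamma_{12} + b13*\gamma_{13} + b23*\gamma_{23} with a^2 + b12^2 + b13^2 + b23^2 = 1 (so R^-1 = ~R). Expanding the columns R e_j ~R gives tr M = 4a^2 - 1 and, from the antisymmetric part, M21 - M12 = -4a*b12, M13 - M31 = 4a*b13, M32 - M23 = -4a*b23.
Here tr M = -\frac{69}{169}, so a^2 = (1 + tr M)/4 = \frac{25}{169} and a = ±\frac{5}{13}. Taking a = \frac{5}{13}: M21 - M12 = 0, M13 - M31 = 0, M32 - M23 = -\frac{240}{169}, giving b12 = 0, b13 = 0, b23 = \frac{12}{13}, i.e. R = \frac{5}{13} + \frac{12}{13} \gamma_{23}.
Its \gamma_{23} coefficient is already positive.
Answer: \frac{5}{13} + \frac{12}{13} \gamma_{23}. Uniqueness: Spin(3) -> SO(3) maps R and -R to the same rotation of trace -\frac{69}{169}; fixing the sign of the \gamma_{23} coefficient removes the ambiguity.


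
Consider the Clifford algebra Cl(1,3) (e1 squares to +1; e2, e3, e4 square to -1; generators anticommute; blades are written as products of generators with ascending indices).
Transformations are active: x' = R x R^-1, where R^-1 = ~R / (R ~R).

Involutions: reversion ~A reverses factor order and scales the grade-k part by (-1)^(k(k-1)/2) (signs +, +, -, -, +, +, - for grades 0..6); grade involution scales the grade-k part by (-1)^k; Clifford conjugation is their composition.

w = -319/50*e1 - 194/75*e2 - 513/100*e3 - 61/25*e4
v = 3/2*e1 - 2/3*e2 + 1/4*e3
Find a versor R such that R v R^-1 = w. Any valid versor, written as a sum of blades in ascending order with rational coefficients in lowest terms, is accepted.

Sketch: the shared square 251/144 makes R = v + w = -122/25*e1 - 244/75*e2 - 122/25*e3 - 61/25*e4 the natural versor; its sandwich fixes that direction, negates (v - w)/2, and sends v to w.
Answer: -122/25*e1 - 244/75*e2 - 122/25*e3 - 61/25*e4


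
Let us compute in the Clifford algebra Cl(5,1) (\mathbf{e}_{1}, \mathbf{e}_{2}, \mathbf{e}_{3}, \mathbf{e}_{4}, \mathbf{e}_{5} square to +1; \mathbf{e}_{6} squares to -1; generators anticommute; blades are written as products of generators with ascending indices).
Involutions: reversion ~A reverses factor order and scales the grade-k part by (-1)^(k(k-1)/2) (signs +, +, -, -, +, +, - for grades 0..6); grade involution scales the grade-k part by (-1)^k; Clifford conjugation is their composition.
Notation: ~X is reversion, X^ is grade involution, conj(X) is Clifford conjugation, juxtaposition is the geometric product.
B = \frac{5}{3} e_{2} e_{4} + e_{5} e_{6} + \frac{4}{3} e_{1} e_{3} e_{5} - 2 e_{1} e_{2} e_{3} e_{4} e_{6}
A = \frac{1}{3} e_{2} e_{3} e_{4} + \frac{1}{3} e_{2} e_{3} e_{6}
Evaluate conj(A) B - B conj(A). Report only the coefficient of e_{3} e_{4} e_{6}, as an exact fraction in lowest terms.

first term: \frac{5}{9} e_{3} - \frac{2}{3} e_{1} e_{4} - \frac{2}{3} e_{1} e_{6} + \frac{1}{3} e_{2} e_{3} e_{5} - \frac{5}{9} e_{3} e_{4} e_{6} + \frac{4}{9} e_{1} e_{2} e_{4} e_{5} - \frac{4}{9} e_{1} e_{2} e_{5} e_{6} + \frac{1}{3} e_{2} e_{3} e_{4} e_{5} e_{6}
second term: \frac{5}{9} e_{3} - \frac{2}{3} e_{1} e_{4} - \frac{2}{3} e_{1} e_{6} - \frac{1}{3} e_{2} e_{3} e_{5} + \frac{5}{9} e_{3} e_{4} e_{6} + \frac{4}{9} e_{1} e_{2} e_{4} e_{5} - \frac{4}{9} e_{1} e_{2} e_{5} e_{6} + \frac{1}{3} e_{2} e_{3} e_{4} e_{5} e_{6}
Answer: -\frac{10}{9}


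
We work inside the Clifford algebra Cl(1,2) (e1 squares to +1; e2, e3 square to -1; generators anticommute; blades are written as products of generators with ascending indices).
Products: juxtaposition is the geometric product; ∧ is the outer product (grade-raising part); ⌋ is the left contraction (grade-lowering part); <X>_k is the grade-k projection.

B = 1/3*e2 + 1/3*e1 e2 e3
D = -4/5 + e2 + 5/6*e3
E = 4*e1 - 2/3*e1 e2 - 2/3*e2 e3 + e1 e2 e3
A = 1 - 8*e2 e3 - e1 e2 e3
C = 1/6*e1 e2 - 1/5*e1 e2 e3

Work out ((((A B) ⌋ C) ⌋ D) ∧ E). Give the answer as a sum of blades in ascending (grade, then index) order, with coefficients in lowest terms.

step 1: 1/3 + 8/3*e1 + 1/3*e2 - 8/3*e3 - 1/3*e1 e3 + 1/3*e1 e2 e3
step 2: 1/15 + 1/18*e1 + 17/45*e2 - 43/90*e1 e2 - 1/15*e1 e3 - 8/15*e2 e3 - 1/15*e1 e2 e3
step 3: -97/225 + 1/15*e2 + 1/18*e3
step 4: -388/225*e1 + 14/675*e1 e2 - 2/9*e1 e3 + 194/675*e2 e3 - 316/675*e1 e2 e3
Answer: -388/225*e1 + 14/675*e1 e2 - 2/9*e1 e3 + 194/675*e2 e3 - 316/675*e1 e2 e3


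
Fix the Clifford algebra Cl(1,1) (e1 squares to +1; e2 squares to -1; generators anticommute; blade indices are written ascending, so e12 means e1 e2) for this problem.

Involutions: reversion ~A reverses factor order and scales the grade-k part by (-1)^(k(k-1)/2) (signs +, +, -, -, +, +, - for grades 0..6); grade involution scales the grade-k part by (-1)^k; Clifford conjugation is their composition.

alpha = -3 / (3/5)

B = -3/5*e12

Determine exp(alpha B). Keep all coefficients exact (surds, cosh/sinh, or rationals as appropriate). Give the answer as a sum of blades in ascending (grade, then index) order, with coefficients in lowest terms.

B^2 = (-3/5)^2*(e12)^2 = 9/25*(+1) = 9/25 (a basis 2-blade squares to minus the product of its generators' squares).
B^2 = 9/25 — the positive square puts this in the hyperbolic regime; l = 3/5, alpha*l = -3, so exp(alpha B) = cosh(-3) + (sinh(-3)/(3/5))*B = cosh(3) + (-5*sinh(3)/3)*B.
Answer: cosh(3) + sinh(3)*e12


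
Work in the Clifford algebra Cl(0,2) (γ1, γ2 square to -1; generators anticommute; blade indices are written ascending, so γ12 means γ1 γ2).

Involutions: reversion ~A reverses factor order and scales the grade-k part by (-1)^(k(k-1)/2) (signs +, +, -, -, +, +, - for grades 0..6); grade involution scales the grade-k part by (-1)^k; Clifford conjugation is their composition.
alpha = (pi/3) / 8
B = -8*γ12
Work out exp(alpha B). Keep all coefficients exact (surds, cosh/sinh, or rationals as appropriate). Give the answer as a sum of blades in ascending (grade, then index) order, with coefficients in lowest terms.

B^2 = (-8)^2*(γ12)^2 = 64*(-1) = -64 (a basis 2-blade squares to minus the product of its generators' squares).
B^2 = -64 — since the square is negative, the closed form is circular: l = 8, alpha*l = pi/3, so exp(alpha B) = cos(pi/3) + (sin(pi/3)/8)*B = 1/2 + (sqrt(3)/16)*B.
Answer: 1/2 - sqrt(3)/2*γ12


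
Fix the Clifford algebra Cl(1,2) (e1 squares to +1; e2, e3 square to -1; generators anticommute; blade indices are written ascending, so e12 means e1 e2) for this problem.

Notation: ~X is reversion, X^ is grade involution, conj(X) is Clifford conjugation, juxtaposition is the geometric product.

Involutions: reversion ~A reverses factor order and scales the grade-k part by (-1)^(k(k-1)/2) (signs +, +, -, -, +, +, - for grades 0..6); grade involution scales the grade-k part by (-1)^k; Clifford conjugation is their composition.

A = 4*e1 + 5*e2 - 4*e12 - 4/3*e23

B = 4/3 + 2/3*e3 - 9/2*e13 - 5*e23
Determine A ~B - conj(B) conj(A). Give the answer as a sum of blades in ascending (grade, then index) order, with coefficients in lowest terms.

first term: 20/3 + 16/3*e1 + 68/9*e2 - 7*e3 + 2/3*e12 + 68/3*e13 + 176/9*e23 - 31/6*e123
second term: -20/3 - 16/3*e1 - 68/9*e2 - 7*e3 + 34/3*e12 + 52/3*e13 + 148/9*e23 - 1/6*e123
Answer: 40/3 + 32/3*e1 + 136/9*e2 - 32/3*e12 + 16/3*e13 + 28/9*e23 - 5*e123


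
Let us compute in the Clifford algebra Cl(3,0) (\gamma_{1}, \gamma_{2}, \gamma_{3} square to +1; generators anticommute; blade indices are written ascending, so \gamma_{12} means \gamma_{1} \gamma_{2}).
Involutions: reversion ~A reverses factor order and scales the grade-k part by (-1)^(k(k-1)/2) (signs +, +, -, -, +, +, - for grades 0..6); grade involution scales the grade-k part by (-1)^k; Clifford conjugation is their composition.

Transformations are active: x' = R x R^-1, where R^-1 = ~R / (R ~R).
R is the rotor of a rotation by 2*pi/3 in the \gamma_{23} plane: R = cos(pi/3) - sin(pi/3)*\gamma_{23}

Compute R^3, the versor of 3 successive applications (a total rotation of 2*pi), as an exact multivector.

Because a rotor carries half the rotation angle, composing 3 copies of this \gamma_{23}-plane rotor multiplies the phase: 3*(pi/3) = \pi, hence R^3 = cos(\pi) - sin(\pi)*\gamma_{23}.
cos(\pi) = -1 and sin(\pi) = 0, so R^3 = -1. The total rotation 2*pi is 1 full turn, so every vector returns to itself, yet the rotor is -1, on the OTHER sheet of the double cover (an odd number of 2*pi turns).
Answer: -1


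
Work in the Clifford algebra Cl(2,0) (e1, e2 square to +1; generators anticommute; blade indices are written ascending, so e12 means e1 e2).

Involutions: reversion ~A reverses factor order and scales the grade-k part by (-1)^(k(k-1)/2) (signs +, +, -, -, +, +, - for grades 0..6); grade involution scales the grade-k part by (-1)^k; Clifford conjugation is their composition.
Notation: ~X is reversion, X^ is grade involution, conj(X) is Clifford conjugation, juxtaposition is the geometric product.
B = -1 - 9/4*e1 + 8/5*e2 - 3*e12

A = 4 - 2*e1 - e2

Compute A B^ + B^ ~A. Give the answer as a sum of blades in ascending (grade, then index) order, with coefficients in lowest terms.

first term: -69/10 + 8*e1 + 3/5*e2 - 131/20*e12
second term: -69/10 + 14*e1 - 57/5*e2 - 349/20*e12
Answer: -69/5 + 22*e1 - 54/5*e2 - 24*e12


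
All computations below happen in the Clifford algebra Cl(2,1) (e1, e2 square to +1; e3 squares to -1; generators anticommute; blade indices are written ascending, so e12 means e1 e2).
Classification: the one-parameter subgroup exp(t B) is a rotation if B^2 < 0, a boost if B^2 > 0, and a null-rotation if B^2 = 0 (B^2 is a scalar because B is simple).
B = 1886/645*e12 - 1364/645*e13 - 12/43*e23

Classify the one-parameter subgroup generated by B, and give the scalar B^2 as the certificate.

B^2 term by term: the squares give (1886/645)^2*(e12)^2 + (-1364/645)^2*(e13)^2 + (-12/43)^2*(e23)^2 = 3556996/416025*(-1) + 1860496/416025*(+1) + 144/1849*(+1) = -4 (each basis 2-blade squares to minus the product of its generators' squares); cross terms between blades sharing an index anticommute and cancel. So B^2 = -4.
Answer: rotation, certificate B^2 = -4. Certificate logic: -4 is a conjugation-invariant scalar, so its sign fixes rotation versus boost versus null-rotation outright.


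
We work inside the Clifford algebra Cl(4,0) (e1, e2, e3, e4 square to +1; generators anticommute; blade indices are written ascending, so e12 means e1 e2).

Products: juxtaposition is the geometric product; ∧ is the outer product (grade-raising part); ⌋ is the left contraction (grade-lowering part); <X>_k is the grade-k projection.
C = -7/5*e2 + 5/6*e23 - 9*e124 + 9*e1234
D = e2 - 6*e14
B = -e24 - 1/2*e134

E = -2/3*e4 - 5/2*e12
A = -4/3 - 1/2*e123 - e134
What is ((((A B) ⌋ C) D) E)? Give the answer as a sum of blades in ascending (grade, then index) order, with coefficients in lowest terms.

step 1: -1/2 + 19/12*e24 + e123 + 1/6*e134
step 2: 57/4*e1 - 4/5*e2 - 9*e4 + 57/4*e13 - 5/12*e23 + 9/2*e124 - 9/2*e1234
step 3: -4/5 - 54*e1 - 27*e2 + 5/12*e3 - 171/2*e4 + 57/4*e12 - 9/2*e14 - 27*e23 + 9*e24 + 171/2*e34 - 57/4*e123 - 24/5*e124 - 9/2*e134 + 5/2*e1234
step 4: 741/8 - 129/2*e1 + 129*e2 - 741/8*e3 - 172/15*e4 + 26/5*e12 - 129/2*e13 + 117/2*e14 + 117/4*e24 + 215/36*e34 - 65/24*e123 + 817/4*e124 + 117/4*e234 - 817/4*e1234
Answer: 741/8 - 129/2*e1 + 129*e2 - 741/8*e3 - 172/15*e4 + 26/5*e12 - 129/2*e13 + 117/2*e14 + 117/4*e24 + 215/36*e34 - 65/24*e123 + 817/4*e124 + 117/4*e234 - 817/4*e1234
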